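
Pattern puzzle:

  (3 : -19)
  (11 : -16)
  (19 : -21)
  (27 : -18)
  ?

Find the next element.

First coordinate — +8 each step: 3, 11, 19, 27 → 35.
Second coordinate — alternating steps +3, −5, +3, −5, …: -19, -16, -21, -18 → -23.
Combining the parts gives (35 : -23).

(35 : -23)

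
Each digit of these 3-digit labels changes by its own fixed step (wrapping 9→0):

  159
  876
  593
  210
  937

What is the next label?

654

First digit: 1, 8, 5, 2, 9 → 6 (−3 each step, mod 10).
Second digit: +2 each step, mod 10; 5, 7, 9, 1, 3 → 5.
Third digit: −3 each step, mod 10, so 9, 6, 3, 0, 7 → 4.
Combining the parts gives 654.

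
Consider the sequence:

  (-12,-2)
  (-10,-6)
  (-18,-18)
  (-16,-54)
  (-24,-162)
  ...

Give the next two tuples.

First coordinate: alternating steps +2, −8, +2, −8, …; -12, -10, -18, -16, -24 → -22 → -30.
Second coordinate: ×3 each step; -2, -6, -18, -54, -162 → -486 → -1458.
Putting the parts together: (-22,-486) and then (-30,-1458).

(-22,-486), (-30,-1458)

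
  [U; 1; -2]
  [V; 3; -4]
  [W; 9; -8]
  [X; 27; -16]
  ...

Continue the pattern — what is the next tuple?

[Y; 81; -32]

Letter — letters move forward 1 place in the alphabet: U, V, W, X → Y.
For the second component, ×3 each step: 1, 3, 9, 27 → 81.
Third component: ×2 each step, so -2, -4, -8, -16 → -32.
Combining the parts gives [Y; 81; -32].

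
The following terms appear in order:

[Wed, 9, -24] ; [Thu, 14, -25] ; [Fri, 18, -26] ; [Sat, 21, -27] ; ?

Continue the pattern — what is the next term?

For the day, runs through the weekdays Mon→Sun: Wed, Thu, Fri, Sat → Sun.
Second slot: differences are 5, 4, 3, … (decreasing by 1 each time), so 9, 14, 18, 21 → 23.
Third slot: −1 each step, so -24, -25, -26, -27 → -28.
Combining the parts gives [Sun, 23, -28].

[Sun, 23, -28]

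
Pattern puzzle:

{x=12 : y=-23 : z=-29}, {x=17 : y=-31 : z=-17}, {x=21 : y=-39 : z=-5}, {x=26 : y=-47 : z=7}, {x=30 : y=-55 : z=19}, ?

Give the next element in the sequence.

{x=35 : y=-63 : z=31}

X: alternating steps +5, +4, +5, +4, …, so 12, 17, 21, 26, 30 → 35.
For the y, −8 each step: -23, -31, -39, -47, -55 → -63.
For the z, +12 each step: -29, -17, -5, 7, 19 → 31.
So the next element is {x=35 : y=-63 : z=31}.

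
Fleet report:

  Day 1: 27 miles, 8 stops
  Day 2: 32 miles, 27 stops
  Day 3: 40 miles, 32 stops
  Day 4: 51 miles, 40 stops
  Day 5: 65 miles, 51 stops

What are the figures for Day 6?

82 miles, 65 stops

Miles: differences are 5, 8, 11, … (increasing by 3 each time), so 27, 32, 40, 51, 65 → 82.
Stops goes 8, 27, 32, 40, 51 → 65 (always the previous value of the miles).
Combining the parts gives 82 miles, 65 stops.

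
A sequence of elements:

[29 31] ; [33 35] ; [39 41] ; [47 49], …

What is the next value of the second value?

First value: differences are 4, 6, 8, … (increasing by 2 each time), so 29, 33, 39, 47 → 57.
Second value: always 2 more than the first value, so 31, 35, 41, 49 → 59.

59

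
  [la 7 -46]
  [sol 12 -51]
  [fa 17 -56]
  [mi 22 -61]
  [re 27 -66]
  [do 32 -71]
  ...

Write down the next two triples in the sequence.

[ti 37 -76], [la 42 -81]

Note: runs backward through the solfège scale do→ti; la, sol, fa, mi, re, do → ti → la.
Second value goes 7, 12, 17, 22, 27, 32 → 37 → 42 (+5 each step).
Third value goes -46, -51, -56, -61, -66, -71 → -76 → -81 (−5 each step).
So the next two triples are [ti 37 -76] and [la 42 -81].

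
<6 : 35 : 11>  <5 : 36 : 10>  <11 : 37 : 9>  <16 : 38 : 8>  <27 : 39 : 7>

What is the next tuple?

<43 : 40 : 6>

First slot: each term is the sum of the two before it, so 6, 5, 11, 16, 27 → 43.
For the second slot, +1 each step: 35, 36, 37, 38, 39 → 40.
Third slot: together with the second slot always sums to 46, so 11, 10, 9, 8, 7 → 6.
Putting it together: <43 : 40 : 6>.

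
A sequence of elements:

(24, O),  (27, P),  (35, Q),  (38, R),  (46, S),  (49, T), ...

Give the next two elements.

First value: 24, 27, 35, 38, 46, 49 → 57 → 60 (alternating steps +3, +8, +3, +8, …).
Letter: letters move forward 1 place in the alphabet; O, P, Q, R, S, T → U → V.
So the next two elements are (57, U) and (60, V).

(57, U), (60, V)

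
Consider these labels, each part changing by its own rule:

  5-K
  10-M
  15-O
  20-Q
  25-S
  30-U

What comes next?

35-W

First component: +5 each step; 5, 10, 15, 20, 25, 30 → 35.
Letter: letters move forward 2 places in the alphabet; K, M, O, Q, S, U → W.
So the next label is 35-W.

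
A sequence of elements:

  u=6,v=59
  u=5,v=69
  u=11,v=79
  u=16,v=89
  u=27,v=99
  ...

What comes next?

u=43,v=109

U goes 6, 5, 11, 16, 27 → 43 (each term is the sum of the two before it).
V: +10 each step; 59, 69, 79, 89, 99 → 109.
Combining the parts gives u=43,v=109.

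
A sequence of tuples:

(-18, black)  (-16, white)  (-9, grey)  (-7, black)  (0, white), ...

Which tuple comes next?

First part: alternating steps +2, +7, +2, +7, …, so -18, -16, -9, -7, 0 → 2.
Shade goes black, white, grey, black, white → grey (repeats black → white → grey).
Putting it together: (2, grey).

(2, grey)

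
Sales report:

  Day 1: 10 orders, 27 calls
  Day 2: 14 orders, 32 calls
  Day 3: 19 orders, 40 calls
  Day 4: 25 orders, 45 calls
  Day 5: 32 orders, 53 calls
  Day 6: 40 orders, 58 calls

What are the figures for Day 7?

49 orders, 66 calls

Orders: 10, 14, 19, 25, 32, 40 → 49 (differences are 4, 5, 6, … (increasing by 1 each time)).
For the calls, alternating steps +5, +8, +5, +8, …: 27, 32, 40, 45, 53, 58 → 66.
So the next record is 49 orders, 66 calls.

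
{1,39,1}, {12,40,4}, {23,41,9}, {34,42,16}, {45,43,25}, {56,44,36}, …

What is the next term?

{67,45,49}

First slot: 1, 12, 23, 34, 45, 56 → 67 (+11 each step).
Second slot goes 39, 40, 41, 42, 43, 44 → 45 (+1 each step).
Third slot: perfect squares: 1², 2², 3², …; 1, 4, 9, 16, 25, 36 → 49.
So the next term is {67,45,49}.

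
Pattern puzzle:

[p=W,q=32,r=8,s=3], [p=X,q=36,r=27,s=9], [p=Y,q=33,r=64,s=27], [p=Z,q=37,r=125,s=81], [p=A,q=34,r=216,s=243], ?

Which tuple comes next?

[p=B,q=38,r=343,s=729]

P — letters move forward 1 place in the alphabet, wrapping Z→A: W, X, Y, Z, A → B.
Q: alternating steps +4, −3, +4, −3, …, so 32, 36, 33, 37, 34 → 38.
R goes 8, 27, 64, 125, 216 → 343 (perfect cubes: 2³, 3³, 4³, …).
S: 3, 9, 27, 81, 243 → 729 (×3 each step).
So the next tuple is [p=B,q=38,r=343,s=729].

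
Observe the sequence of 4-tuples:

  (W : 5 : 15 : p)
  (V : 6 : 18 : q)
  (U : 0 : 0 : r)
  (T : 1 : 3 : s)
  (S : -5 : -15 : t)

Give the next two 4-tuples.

First letter: W, V, U, T, S → R → Q (letters move back 1 place in the alphabet).
Second coordinate — alternating steps +1, −6, +1, −6, …: 5, 6, 0, 1, -5 → -4 → -10.
Third coordinate: always 3 × the second coordinate, so 15, 18, 0, 3, -15 → -12 → -30.
Second letter — letters move forward 1 place in the alphabet: p, q, r, s, t → u → v.
So the next two 4-tuples are (R : -4 : -12 : u) and (Q : -10 : -30 : v).

(R : -4 : -12 : u), (Q : -10 : -30 : v)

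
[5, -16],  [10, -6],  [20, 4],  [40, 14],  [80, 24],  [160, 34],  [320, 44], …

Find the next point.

[640, 54]

First part: 5, 10, 20, 40, 80, 160, 320 → 640 (×2 each step).
Second part: +10 each step; -16, -6, 4, 14, 24, 34, 44 → 54.
Combining the parts gives [640, 54].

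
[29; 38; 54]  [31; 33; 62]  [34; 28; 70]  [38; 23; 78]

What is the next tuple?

First entry — differences are 2, 3, 4, … (increasing by 1 each time): 29, 31, 34, 38 → 43.
Second entry goes 38, 33, 28, 23 → 18 (−5 each step).
Third entry goes 54, 62, 70, 78 → 86 (+8 each step).
Putting it together: [43; 18; 86].

[43; 18; 86]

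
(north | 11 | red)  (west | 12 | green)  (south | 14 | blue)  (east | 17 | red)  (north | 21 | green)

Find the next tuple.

(west | 26 | blue)

Direction: repeats north → west → south → east, so north, west, south, east, north → west.
Second value — differences are 1, 2, 3, … (increasing by 1 each time): 11, 12, 14, 17, 21 → 26.
Colour: repeats red → green → blue; red, green, blue, red, green → blue.
Combining the parts gives (west | 26 | blue).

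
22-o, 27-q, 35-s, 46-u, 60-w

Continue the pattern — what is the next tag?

First component: 22, 27, 35, 46, 60 → 77 (differences are 5, 8, 11, … (increasing by 3 each time)).
Letter: o, q, s, u, w → y (letters move forward 2 places in the alphabet).
So the next tag is 77-y.

77-y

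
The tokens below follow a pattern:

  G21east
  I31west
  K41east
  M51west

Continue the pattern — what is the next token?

O61east

Letter — letters move forward 2 places in the alphabet: G, I, K, M → O.
Second component: +10 each step, so 21, 31, 41, 51 → 61.
Direction: alternates east ↔ west; east, west, east, west → east.
So the next token is O61east.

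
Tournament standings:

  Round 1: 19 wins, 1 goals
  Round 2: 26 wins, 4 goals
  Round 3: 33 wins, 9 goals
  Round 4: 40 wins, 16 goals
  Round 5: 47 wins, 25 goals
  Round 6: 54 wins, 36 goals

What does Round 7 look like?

61 wins, 49 goals

Wins: +7 each step; 19, 26, 33, 40, 47, 54 → 61.
Goals goes 1, 4, 9, 16, 25, 36 → 49 (perfect squares: 1², 2², 3², …).
Combining the parts gives 61 wins, 49 goals.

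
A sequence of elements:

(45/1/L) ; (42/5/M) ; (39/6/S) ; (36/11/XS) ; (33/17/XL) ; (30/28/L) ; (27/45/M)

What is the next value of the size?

Size goes L, M, S, XS, XL, L, M → S (repeats L → M → S → XS → XL).

S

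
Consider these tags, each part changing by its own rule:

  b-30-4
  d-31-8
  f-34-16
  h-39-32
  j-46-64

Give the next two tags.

l-55-128, n-66-256

Letter — letters move forward 2 places in the alphabet: b, d, f, h, j → l → n.
Second component: 30, 31, 34, 39, 46 → 55 → 66 (differences are 1, 3, 5, … (increasing by 2 each time)).
Third component: ×2 each step; 4, 8, 16, 32, 64 → 128 → 256.
So the next two tags are l-55-128 and n-66-256.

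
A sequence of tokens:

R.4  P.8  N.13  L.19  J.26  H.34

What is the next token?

Letter: R, P, N, L, J, H → F (letters move back 2 places in the alphabet).
Second component: differences are 4, 5, 6, … (increasing by 1 each time); 4, 8, 13, 19, 26, 34 → 43.
So the next token is F.43.

F.43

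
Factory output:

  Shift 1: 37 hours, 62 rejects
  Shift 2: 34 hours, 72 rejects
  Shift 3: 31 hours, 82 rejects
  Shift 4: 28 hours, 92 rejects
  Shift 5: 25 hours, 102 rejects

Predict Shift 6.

22 hours, 112 rejects

Hours: −3 each step; 37, 34, 31, 28, 25 → 22.
Rejects: +10 each step, so 62, 72, 82, 92, 102 → 112.
So the next row is 22 hours, 112 rejects.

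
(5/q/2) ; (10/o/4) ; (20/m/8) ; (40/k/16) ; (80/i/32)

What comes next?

For the first slot, ×2 each step: 5, 10, 20, 40, 80 → 160.
Letter: letters move back 2 places in the alphabet, so q, o, m, k, i → g.
Third slot — ×2 each step: 2, 4, 8, 16, 32 → 64.
So the next tuple is (160/g/64).

(160/g/64)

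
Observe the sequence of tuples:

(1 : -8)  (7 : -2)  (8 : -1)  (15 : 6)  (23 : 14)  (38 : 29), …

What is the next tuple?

First component: each term is the sum of the two before it; 1, 7, 8, 15, 23, 38 → 61.
Second component goes -8, -2, -1, 6, 14, 29 → 52 (always 9 less than the first component).
Combining the parts gives (61 : 52).

(61 : 52)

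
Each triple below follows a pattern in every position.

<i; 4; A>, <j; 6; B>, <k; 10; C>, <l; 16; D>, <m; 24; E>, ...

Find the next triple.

First letter: letters move forward 1 place in the alphabet; i, j, k, l, m → n.
Second value goes 4, 6, 10, 16, 24 → 34 (differences are 2, 4, 6, … (increasing by 2 each time)).
Second letter — letters move forward 1 place in the alphabet: A, B, C, D, E → F.
Putting it together: <n; 34; F>.

<n; 34; F>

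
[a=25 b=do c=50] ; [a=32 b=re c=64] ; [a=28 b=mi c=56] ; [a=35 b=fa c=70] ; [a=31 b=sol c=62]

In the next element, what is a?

A: 25, 32, 28, 35, 31 → 38 (alternating steps +7, −4, +7, −4, …).

38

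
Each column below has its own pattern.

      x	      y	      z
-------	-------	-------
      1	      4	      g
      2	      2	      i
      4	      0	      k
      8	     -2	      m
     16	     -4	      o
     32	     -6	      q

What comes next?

Column x: ×2 each step; 1, 2, 4, 8, 16, 32 → 64.
Column y: −2 each step, so 4, 2, 0, -2, -4, -6 → -8.
Column z — letters move forward 2 places in the alphabet: g, i, k, m, o, q → s.
Putting it together: 64  -8  s.

64  -8  s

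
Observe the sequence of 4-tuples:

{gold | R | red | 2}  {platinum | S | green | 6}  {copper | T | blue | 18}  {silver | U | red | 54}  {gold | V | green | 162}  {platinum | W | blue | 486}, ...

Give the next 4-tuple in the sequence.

Metal: gold, platinum, copper, silver, gold, platinum → copper (repeats gold → platinum → copper → silver).
Letter: letters move forward 1 place in the alphabet; R, S, T, U, V, W → X.
Colour: repeats red → green → blue, so red, green, blue, red, green, blue → red.
Fourth coordinate: ×3 each step, so 2, 6, 18, 54, 162, 486 → 1458.
Combining the parts gives {copper | X | red | 1458}.

{copper | X | red | 1458}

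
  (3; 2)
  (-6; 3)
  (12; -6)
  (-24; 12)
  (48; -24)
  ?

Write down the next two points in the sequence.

First coordinate: 3, -6, 12, -24, 48 → -96 → 192 (×(-2) each step).
Second coordinate: always the previous value of the first coordinate; 2, 3, -6, 12, -24 → 48 → -96.
So the next two points are (-96; 48) and (192; -96).

(-96; 48), (192; -96)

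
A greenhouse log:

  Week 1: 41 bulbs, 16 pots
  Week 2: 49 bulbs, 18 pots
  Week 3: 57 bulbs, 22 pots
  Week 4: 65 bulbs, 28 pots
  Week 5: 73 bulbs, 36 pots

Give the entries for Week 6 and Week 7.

For the bulbs, +8 each step: 41, 49, 57, 65, 73 → 81 → 89.
Pots: differences are 2, 4, 6, … (increasing by 2 each time); 16, 18, 22, 28, 36 → 46 → 58.
Putting the parts together: 81 bulbs, 46 pots and then 89 bulbs, 58 pots.

81 bulbs, 46 pots; 89 bulbs, 58 pots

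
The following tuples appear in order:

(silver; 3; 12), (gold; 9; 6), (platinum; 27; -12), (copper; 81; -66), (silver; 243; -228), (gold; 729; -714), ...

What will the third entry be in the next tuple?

Second entry — ×3 each step: 3, 9, 27, 81, 243, 729 → 2187.
Third entry: 12, 6, -12, -66, -228, -714 → -2172 (together with the second entry always sums to 15).

-2172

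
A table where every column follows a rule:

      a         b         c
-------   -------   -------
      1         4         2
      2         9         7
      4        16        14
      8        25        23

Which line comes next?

16  36  34

Column a — ×2 each step: 1, 2, 4, 8 → 16.
Column b — perfect squares: 2², 3², 4², …: 4, 9, 16, 25 → 36.
Column c: 2, 7, 14, 23 → 34 (always 2 less than the column b).
Combining the parts gives 16  36  34.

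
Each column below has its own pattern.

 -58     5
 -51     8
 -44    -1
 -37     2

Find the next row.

-30  -7

First component: +7 each step, so -58, -51, -44, -37 → -30.
For the second component, alternating steps +3, −9, +3, −9, …: 5, 8, -1, 2 → -7.
Putting it together: -30  -7.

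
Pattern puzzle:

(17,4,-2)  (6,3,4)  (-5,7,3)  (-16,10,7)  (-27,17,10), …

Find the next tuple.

First part: −11 each step, so 17, 6, -5, -16, -27 → -38.
Second part: each term is the sum of the two before it, so 4, 3, 7, 10, 17 → 27.
Third part: always the previous value of the second part, so -2, 4, 3, 7, 10 → 17.
Putting it together: (-38,27,17).

(-38,27,17)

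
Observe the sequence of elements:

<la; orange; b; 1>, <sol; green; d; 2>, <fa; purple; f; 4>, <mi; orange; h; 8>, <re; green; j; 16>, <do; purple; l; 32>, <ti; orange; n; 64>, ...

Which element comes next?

<la; green; p; 128>

Note: la, sol, fa, mi, re, do, ti → la (runs backward through the solfège scale do→ti).
Colour: repeats orange → green → purple, so orange, green, purple, orange, green, purple, orange → green.
Letter — letters move forward 2 places in the alphabet: b, d, f, h, j, l, n → p.
Fourth value: ×2 each step; 1, 2, 4, 8, 16, 32, 64 → 128.
Combining the parts gives <la; green; p; 128>.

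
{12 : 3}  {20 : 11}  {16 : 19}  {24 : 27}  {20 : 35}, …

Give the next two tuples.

{28 : 43}, {24 : 51}

First coordinate goes 12, 20, 16, 24, 20 → 28 → 24 (alternating steps +8, −4, +8, −4, …).
For the second coordinate, +8 each step: 3, 11, 19, 27, 35 → 43 → 51.
So the next two tuples are {28 : 43} and {24 : 51}.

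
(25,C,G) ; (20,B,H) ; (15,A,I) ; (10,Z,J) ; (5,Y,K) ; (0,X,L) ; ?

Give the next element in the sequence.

(-5,W,M)

First part — −5 each step: 25, 20, 15, 10, 5, 0 → -5.
First letter: letters move back 1 place in the alphabet, wrapping A→Z; C, B, A, Z, Y, X → W.
For the second letter, letters move forward 1 place in the alphabet: G, H, I, J, K, L → M.
So the next element is (-5,W,M).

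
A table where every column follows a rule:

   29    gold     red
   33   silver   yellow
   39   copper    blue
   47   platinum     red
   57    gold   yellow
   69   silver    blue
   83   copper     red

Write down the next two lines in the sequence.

99  platinum  yellow; 117  gold  blue

First component: differences are 4, 6, 8, … (increasing by 2 each time), so 29, 33, 39, 47, 57, 69, 83 → 99 → 117.
For the metal, repeats gold → silver → copper → platinum: gold, silver, copper, platinum, gold, silver, copper → platinum → gold.
Colour — repeats red → yellow → blue: red, yellow, blue, red, yellow, blue, red → yellow → blue.
So the next two lines are 99  platinum  yellow and 117  gold  blue.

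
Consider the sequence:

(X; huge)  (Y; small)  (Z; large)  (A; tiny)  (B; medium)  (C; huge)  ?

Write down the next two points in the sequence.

Letter: X, Y, Z, A, B, C → D → E (letters move forward 1 place in the alphabet, wrapping Z→A).
Size — repeats huge → small → large → tiny → medium: huge, small, large, tiny, medium, huge → small → large.
Putting the parts together: (D; small) and then (E; large).

(D; small), (E; large)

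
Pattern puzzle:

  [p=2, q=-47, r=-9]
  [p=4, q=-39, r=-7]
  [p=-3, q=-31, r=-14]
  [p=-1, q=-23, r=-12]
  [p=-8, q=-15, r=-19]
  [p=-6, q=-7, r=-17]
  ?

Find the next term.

P — alternating steps +2, −7, +2, −7, …: 2, 4, -3, -1, -8, -6 → -13.
Q: -47, -39, -31, -23, -15, -7 → 1 (+8 each step).
R — always 11 less than the p: -9, -7, -14, -12, -19, -17 → -24.
Putting it together: [p=-13, q=1, r=-24].

[p=-13, q=1, r=-24]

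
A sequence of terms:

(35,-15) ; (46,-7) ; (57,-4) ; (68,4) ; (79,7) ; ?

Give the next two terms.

(90,15), (101,18)

First component: +11 each step; 35, 46, 57, 68, 79 → 90 → 101.
For the second component, alternating steps +8, +3, +8, +3, …: -15, -7, -4, 4, 7 → 15 → 18.
Putting the parts together: (90,15) and then (101,18).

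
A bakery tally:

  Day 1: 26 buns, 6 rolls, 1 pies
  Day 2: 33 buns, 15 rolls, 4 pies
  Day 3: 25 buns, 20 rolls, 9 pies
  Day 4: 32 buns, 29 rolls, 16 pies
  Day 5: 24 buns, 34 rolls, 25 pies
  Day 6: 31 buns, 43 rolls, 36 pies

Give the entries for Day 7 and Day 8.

23 buns, 48 rolls, 49 pies; 30 buns, 57 rolls, 64 pies

Buns: alternating steps +7, −8, +7, −8, …; 26, 33, 25, 32, 24, 31 → 23 → 30.
Rolls goes 6, 15, 20, 29, 34, 43 → 48 → 57 (alternating steps +9, +5, +9, +5, …).
Pies — perfect squares: 1², 2², 3², …: 1, 4, 9, 16, 25, 36 → 49 → 64.
So the next two lines are 23 buns, 48 rolls, 49 pies and 30 buns, 57 rolls, 64 pies.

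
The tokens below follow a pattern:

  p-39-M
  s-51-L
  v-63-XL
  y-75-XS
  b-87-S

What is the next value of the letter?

Letter: letters move forward 3 places in the alphabet, wrapping Z→A; p, s, v, y, b → e.

e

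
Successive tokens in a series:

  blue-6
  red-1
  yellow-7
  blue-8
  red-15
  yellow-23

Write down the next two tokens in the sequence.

Colour goes blue, red, yellow, blue, red, yellow → blue → red (repeats blue → red → yellow).
Second component: each term is the sum of the two before it; 6, 1, 7, 8, 15, 23 → 38 → 61.
Putting the parts together: blue-38 and then red-61.

blue-38, red-61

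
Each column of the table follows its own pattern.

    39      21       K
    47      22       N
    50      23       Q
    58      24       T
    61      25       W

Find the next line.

For the first component, alternating steps +8, +3, +8, +3, …: 39, 47, 50, 58, 61 → 69.
For the second component, +1 each step: 21, 22, 23, 24, 25 → 26.
Letter: letters move forward 3 places in the alphabet, so K, N, Q, T, W → Z.
Putting it together: 69  26  Z.

69  26  Z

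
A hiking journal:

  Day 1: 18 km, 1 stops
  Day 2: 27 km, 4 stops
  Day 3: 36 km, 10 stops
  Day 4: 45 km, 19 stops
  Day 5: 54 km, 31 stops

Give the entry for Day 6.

For the km, +9 each step: 18, 27, 36, 45, 54 → 63.
Stops: 1, 4, 10, 19, 31 → 46 (differences are 3, 6, 9, … (increasing by 3 each time)).
Putting it together: 63 km, 46 stops.

63 km, 46 stops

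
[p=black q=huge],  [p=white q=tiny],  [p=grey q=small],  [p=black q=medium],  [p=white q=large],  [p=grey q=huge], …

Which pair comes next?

[p=black q=tiny]

P goes black, white, grey, black, white, grey → black (repeats black → white → grey).
Q — repeats huge → tiny → small → medium → large: huge, tiny, small, medium, large, huge → tiny.
Combining the parts gives [p=black q=tiny].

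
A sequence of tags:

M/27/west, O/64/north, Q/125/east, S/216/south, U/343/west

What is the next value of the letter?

W

Letter: letters move forward 2 places in the alphabet; M, O, Q, S, U → W.
For the second component, perfect cubes: 3³, 4³, 5³, …: 27, 64, 125, 216, 343 → 512.
Direction: repeats west → north → east → south; west, north, east, south, west → north.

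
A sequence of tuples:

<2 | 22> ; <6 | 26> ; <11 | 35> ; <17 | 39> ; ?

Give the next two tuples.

<24 | 48>, <32 | 52>

First coordinate — differences are 4, 5, 6, … (increasing by 1 each time): 2, 6, 11, 17 → 24 → 32.
For the second coordinate, alternating steps +4, +9, +4, +9, …: 22, 26, 35, 39 → 48 → 52.
So the next two tuples are <24 | 48> and <32 | 52>.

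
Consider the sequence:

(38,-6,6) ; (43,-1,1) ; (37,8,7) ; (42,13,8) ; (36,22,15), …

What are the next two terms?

For the first component, alternating steps +5, −6, +5, −6, …: 38, 43, 37, 42, 36 → 41 → 35.
Second component goes -6, -1, 8, 13, 22 → 27 → 36 (alternating steps +5, +9, +5, +9, …).
For the third component, each term is the sum of the two before it: 6, 1, 7, 8, 15 → 23 → 38.
Putting the parts together: (41,27,23) and then (35,36,38).

(41,27,23), (35,36,38)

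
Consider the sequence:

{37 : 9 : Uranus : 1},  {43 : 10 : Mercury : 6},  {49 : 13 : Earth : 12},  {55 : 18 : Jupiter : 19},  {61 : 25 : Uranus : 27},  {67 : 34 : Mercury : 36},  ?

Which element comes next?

First part: +6 each step; 37, 43, 49, 55, 61, 67 → 73.
Second part: 9, 10, 13, 18, 25, 34 → 45 (differences are 1, 3, 5, … (increasing by 2 each time)).
Planet — repeats Uranus → Mercury → Earth → Jupiter: Uranus, Mercury, Earth, Jupiter, Uranus, Mercury → Earth.
Fourth part: differences are 5, 6, 7, … (increasing by 1 each time), so 1, 6, 12, 19, 27, 36 → 46.
So the next element is {73 : 45 : Earth : 46}.

{73 : 45 : Earth : 46}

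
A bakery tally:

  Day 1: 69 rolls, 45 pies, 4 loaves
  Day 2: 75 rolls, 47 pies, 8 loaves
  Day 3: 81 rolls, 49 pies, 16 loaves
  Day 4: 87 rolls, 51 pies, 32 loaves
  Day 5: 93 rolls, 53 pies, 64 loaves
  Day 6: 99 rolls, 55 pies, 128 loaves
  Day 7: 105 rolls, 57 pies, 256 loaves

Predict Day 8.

111 rolls, 59 pies, 512 loaves

Rolls — +6 each step: 69, 75, 81, 87, 93, 99, 105 → 111.
Pies: +2 each step, so 45, 47, 49, 51, 53, 55, 57 → 59.
For the loaves, ×2 each step: 4, 8, 16, 32, 64, 128, 256 → 512.
Putting it together: 111 rolls, 59 pies, 512 loaves.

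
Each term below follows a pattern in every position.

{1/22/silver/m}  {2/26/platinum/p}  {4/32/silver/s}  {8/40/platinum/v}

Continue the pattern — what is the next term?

{16/50/silver/y}

First entry: 1, 2, 4, 8 → 16 (×2 each step).
Second entry: differences are 4, 6, 8, … (increasing by 2 each time), so 22, 26, 32, 40 → 50.
For the metal, alternates silver ↔ platinum: silver, platinum, silver, platinum → silver.
For the letter, letters move forward 3 places in the alphabet: m, p, s, v → y.
So the next term is {16/50/silver/y}.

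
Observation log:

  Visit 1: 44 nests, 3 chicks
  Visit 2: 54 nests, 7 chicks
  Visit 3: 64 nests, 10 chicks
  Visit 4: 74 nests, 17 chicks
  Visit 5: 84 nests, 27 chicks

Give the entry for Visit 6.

94 nests, 44 chicks

Nests: 44, 54, 64, 74, 84 → 94 (+10 each step).
For the chicks, each term is the sum of the two before it: 3, 7, 10, 17, 27 → 44.
So the next row is 94 nests, 44 chicks.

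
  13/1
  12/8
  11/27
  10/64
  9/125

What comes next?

8/216

For the first coordinate, −1 each step: 13, 12, 11, 10, 9 → 8.
Second coordinate goes 1, 8, 27, 64, 125 → 216 (perfect cubes: 1³, 2³, 3³, …).
Combining the parts gives 8/216.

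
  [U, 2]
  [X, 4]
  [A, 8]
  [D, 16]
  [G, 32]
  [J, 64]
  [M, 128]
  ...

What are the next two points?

[P, 256], [S, 512]

For the letter, letters move forward 3 places in the alphabet, wrapping Z→A: U, X, A, D, G, J, M → P → S.
For the second coordinate, ×2 each step: 2, 4, 8, 16, 32, 64, 128 → 256 → 512.
So the next two points are [P, 256] and [S, 512].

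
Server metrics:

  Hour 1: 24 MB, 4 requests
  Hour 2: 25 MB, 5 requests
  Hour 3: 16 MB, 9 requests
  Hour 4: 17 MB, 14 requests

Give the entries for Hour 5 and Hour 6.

MB: alternating steps +1, −9, +1, −9, …; 24, 25, 16, 17 → 8 → 9.
Requests: each term is the sum of the two before it; 4, 5, 9, 14 → 23 → 37.
Putting the parts together: 8 MB, 23 requests and then 9 MB, 37 requests.

8 MB, 23 requests; 9 MB, 37 requests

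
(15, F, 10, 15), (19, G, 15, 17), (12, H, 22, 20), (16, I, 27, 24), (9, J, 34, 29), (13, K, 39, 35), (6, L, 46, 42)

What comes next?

First part: alternating steps +4, −7, +4, −7, …, so 15, 19, 12, 16, 9, 13, 6 → 10.
Letter: letters move forward 1 place in the alphabet; F, G, H, I, J, K, L → M.
Third part: 10, 15, 22, 27, 34, 39, 46 → 51 (alternating steps +5, +7, +5, +7, …).
Fourth part: differences are 2, 3, 4, … (increasing by 1 each time), so 15, 17, 20, 24, 29, 35, 42 → 50.
Putting it together: (10, M, 51, 50).

(10, M, 51, 50)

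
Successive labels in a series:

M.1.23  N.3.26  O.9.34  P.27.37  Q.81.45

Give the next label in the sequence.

Letter: letters move forward 1 place in the alphabet; M, N, O, P, Q → R.
Second component: ×3 each step, so 1, 3, 9, 27, 81 → 243.
Third component: alternating steps +3, +8, +3, +8, …, so 23, 26, 34, 37, 45 → 48.
Putting it together: R.243.48.

R.243.48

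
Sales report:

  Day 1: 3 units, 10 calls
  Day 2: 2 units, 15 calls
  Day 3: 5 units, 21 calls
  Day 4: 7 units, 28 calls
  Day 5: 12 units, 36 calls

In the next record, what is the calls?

Calls — differences are 5, 6, 7, … (increasing by 1 each time): 10, 15, 21, 28, 36 → 45.

45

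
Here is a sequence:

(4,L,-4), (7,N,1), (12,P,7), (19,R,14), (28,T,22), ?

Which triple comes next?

(39,V,31)

For the first entry, differences are 3, 5, 7, … (increasing by 2 each time): 4, 7, 12, 19, 28 → 39.
Letter: letters move forward 2 places in the alphabet; L, N, P, R, T → V.
For the third entry, differences are 5, 6, 7, … (increasing by 1 each time): -4, 1, 7, 14, 22 → 31.
Combining the parts gives (39,V,31).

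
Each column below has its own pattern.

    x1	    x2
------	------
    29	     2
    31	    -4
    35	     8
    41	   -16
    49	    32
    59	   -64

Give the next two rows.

71  128; 85  -256

Column x1: differences are 2, 4, 6, … (increasing by 2 each time), so 29, 31, 35, 41, 49, 59 → 71 → 85.
Column x2: 2, -4, 8, -16, 32, -64 → 128 → -256 (×(-2) each step).
So the next two rows are 71  128 and 85  -256.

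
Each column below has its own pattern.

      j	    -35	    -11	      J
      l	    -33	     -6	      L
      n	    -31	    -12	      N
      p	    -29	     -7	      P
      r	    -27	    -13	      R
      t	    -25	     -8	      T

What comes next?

v  -23  -14  V

First letter goes j, l, n, p, r, t → v (letters move forward 2 places in the alphabet).
Second component: +2 each step, so -35, -33, -31, -29, -27, -25 → -23.
For the third component, alternating steps +5, −6, +5, −6, …: -11, -6, -12, -7, -13, -8 → -14.
Second letter: letters move forward 2 places in the alphabet; J, L, N, P, R, T → V.
So the next line is v  -23  -14  V.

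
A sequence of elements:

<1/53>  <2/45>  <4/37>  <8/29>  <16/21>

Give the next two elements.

<32/13>, <64/5>

First component: ×2 each step, so 1, 2, 4, 8, 16 → 32 → 64.
Second component: 53, 45, 37, 29, 21 → 13 → 5 (−8 each step).
So the next two elements are <32/13> and <64/5>.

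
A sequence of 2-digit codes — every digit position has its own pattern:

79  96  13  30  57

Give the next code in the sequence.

First digit: +2 each step, mod 10, so 7, 9, 1, 3, 5 → 7.
For the second digit, −3 each step, mod 10: 9, 6, 3, 0, 7 → 4.
Putting it together: 74.

74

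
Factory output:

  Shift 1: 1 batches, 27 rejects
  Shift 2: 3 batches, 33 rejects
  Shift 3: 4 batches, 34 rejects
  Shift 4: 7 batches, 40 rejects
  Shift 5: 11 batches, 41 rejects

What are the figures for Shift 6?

Batches: 1, 3, 4, 7, 11 → 18 (each term is the sum of the two before it).
Rejects — alternating steps +6, +1, +6, +1, …: 27, 33, 34, 40, 41 → 47.
So the next record is 18 batches, 47 rejects.

18 batches, 47 rejects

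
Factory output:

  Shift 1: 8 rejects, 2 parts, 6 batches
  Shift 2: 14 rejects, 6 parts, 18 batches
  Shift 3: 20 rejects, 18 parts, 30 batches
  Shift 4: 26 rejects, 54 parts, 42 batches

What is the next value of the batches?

Rejects: 8, 14, 20, 26 → 32 (+6 each step).
Parts — ×3 each step: 2, 6, 18, 54 → 162.
For the batches, +12 each step: 6, 18, 30, 42 → 54.

54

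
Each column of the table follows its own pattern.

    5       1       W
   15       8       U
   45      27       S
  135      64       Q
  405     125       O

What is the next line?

First component — ×3 each step: 5, 15, 45, 135, 405 → 1215.
Second component: perfect cubes: 1³, 2³, 3³, …, so 1, 8, 27, 64, 125 → 216.
Letter: letters move back 2 places in the alphabet, so W, U, S, Q, O → M.
So the next line is 1215  216  M.

1215  216  M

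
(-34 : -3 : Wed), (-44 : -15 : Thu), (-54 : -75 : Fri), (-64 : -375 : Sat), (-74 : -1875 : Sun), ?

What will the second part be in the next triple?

Second part — ×5 each step: -3, -15, -75, -375, -1875 → -9375.

-9375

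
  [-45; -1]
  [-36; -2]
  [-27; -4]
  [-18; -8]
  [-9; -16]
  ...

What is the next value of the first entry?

First entry goes -45, -36, -27, -18, -9 → 0 (+9 each step).
Second entry: ×2 each step; -1, -2, -4, -8, -16 → -32.

0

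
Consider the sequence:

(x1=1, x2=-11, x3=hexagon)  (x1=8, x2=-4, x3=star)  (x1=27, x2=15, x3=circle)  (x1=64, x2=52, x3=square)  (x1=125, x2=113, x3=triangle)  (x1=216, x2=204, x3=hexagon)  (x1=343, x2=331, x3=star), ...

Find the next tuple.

(x1=512, x2=500, x3=circle)

For the x1, perfect cubes: 1³, 2³, 3³, …: 1, 8, 27, 64, 125, 216, 343 → 512.
X2: -11, -4, 15, 52, 113, 204, 331 → 500 (always 12 less than the x1).
X3 goes hexagon, star, circle, square, triangle, hexagon, star → circle (repeats hexagon → star → circle → square → triangle).
Putting it together: (x1=512, x2=500, x3=circle).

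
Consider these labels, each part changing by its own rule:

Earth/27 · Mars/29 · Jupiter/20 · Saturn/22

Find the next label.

Uranus/13

Planet: runs through the planets Mercury→Neptune; Earth, Mars, Jupiter, Saturn → Uranus.
Second component: alternating steps +2, −9, +2, −9, …, so 27, 29, 20, 22 → 13.
Putting it together: Uranus/13.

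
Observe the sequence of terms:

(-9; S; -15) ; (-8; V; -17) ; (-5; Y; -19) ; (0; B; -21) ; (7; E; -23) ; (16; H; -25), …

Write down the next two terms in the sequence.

(27; K; -27), (40; N; -29)

First value — differences are 1, 3, 5, … (increasing by 2 each time): -9, -8, -5, 0, 7, 16 → 27 → 40.
Letter: S, V, Y, B, E, H → K → N (letters move forward 3 places in the alphabet, wrapping Z→A).
Third value: -15, -17, -19, -21, -23, -25 → -27 → -29 (−2 each step).
So the next two terms are (27; K; -27) and (40; N; -29).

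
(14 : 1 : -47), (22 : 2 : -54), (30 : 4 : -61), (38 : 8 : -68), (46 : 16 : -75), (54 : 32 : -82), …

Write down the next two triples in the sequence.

First coordinate goes 14, 22, 30, 38, 46, 54 → 62 → 70 (+8 each step).
Second coordinate — ×2 each step: 1, 2, 4, 8, 16, 32 → 64 → 128.
Third coordinate: -47, -54, -61, -68, -75, -82 → -89 → -96 (−7 each step).
Putting the parts together: (62 : 64 : -89) and then (70 : 128 : -96).

(62 : 64 : -89), (70 : 128 : -96)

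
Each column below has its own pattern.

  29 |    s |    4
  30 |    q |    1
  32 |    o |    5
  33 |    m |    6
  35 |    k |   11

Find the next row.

36  i  17

For the first component, alternating steps +1, +2, +1, +2, …: 29, 30, 32, 33, 35 → 36.
Letter: letters move back 2 places in the alphabet; s, q, o, m, k → i.
Third component: each term is the sum of the two before it, so 4, 1, 5, 6, 11 → 17.
Combining the parts gives 36  i  17.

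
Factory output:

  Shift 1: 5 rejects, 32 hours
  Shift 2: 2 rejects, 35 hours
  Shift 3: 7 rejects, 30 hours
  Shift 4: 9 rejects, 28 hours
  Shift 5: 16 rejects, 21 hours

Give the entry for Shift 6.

Rejects goes 5, 2, 7, 9, 16 → 25 (each term is the sum of the two before it).
Hours goes 32, 35, 30, 28, 21 → 12 (together with the rejects always sums to 37).
Combining the parts gives 25 rejects, 12 hours.

25 rejects, 12 hours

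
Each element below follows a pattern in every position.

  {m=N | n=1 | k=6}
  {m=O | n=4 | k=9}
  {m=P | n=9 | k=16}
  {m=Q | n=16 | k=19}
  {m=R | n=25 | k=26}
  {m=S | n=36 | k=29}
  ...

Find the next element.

M goes N, O, P, Q, R, S → T (letters move forward 1 place in the alphabet).
N — perfect squares: 1², 2², 3², …: 1, 4, 9, 16, 25, 36 → 49.
K: alternating steps +3, +7, +3, +7, …, so 6, 9, 16, 19, 26, 29 → 36.
So the next element is {m=T | n=49 | k=36}.

{m=T | n=49 | k=36}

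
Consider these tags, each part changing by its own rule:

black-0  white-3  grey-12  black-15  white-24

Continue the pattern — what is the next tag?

Shade: repeats black → white → grey; black, white, grey, black, white → grey.
Second component: alternating steps +3, +9, +3, +9, …, so 0, 3, 12, 15, 24 → 27.
Combining the parts gives grey-27.

grey-27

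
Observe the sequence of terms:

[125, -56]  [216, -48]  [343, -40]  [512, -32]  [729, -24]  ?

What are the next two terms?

First component goes 125, 216, 343, 512, 729 → 1000 → 1331 (perfect cubes: 5³, 6³, 7³, …).
Second component goes -56, -48, -40, -32, -24 → -16 → -8 (+8 each step).
So the next two terms are [1000, -16] and [1331, -8].

[1000, -16], [1331, -8]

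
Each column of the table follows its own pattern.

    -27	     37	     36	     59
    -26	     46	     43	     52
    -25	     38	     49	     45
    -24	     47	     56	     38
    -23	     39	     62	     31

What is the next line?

First component: +1 each step; -27, -26, -25, -24, -23 → -22.
Second component — alternating steps +9, −8, +9, −8, …: 37, 46, 38, 47, 39 → 48.
Third component: alternating steps +7, +6, +7, +6, …, so 36, 43, 49, 56, 62 → 69.
Fourth component — −7 each step: 59, 52, 45, 38, 31 → 24.
Putting it together: -22  48  69  24.

-22  48  69  24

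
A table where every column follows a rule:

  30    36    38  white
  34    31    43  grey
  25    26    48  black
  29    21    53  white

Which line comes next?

20  16  58  grey

First component — alternating steps +4, −9, +4, −9, …: 30, 34, 25, 29 → 20.
Second component: −5 each step; 36, 31, 26, 21 → 16.
Third component: +5 each step, so 38, 43, 48, 53 → 58.
Shade goes white, grey, black, white → grey (repeats white → grey → black).
So the next line is 20  16  58  grey.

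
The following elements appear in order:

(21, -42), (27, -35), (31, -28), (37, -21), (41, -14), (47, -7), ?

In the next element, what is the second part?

0

First part: 21, 27, 31, 37, 41, 47 → 51 (alternating steps +6, +4, +6, +4, …).
Second part: -42, -35, -28, -21, -14, -7 → 0 (+7 each step).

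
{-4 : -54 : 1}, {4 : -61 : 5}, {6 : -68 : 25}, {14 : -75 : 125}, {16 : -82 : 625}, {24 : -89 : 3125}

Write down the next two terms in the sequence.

First value: alternating steps +8, +2, +8, +2, …, so -4, 4, 6, 14, 16, 24 → 26 → 34.
Second value: -54, -61, -68, -75, -82, -89 → -96 → -103 (−7 each step).
Third value: ×5 each step, so 1, 5, 25, 125, 625, 3125 → 15625 → 78125.
Putting the parts together: {26 : -96 : 15625} and then {34 : -103 : 78125}.

{26 : -96 : 15625}, {34 : -103 : 78125}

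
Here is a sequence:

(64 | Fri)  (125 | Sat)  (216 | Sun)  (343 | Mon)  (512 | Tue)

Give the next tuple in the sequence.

For the first coordinate, perfect cubes: 4³, 5³, 6³, …: 64, 125, 216, 343, 512 → 729.
Day goes Fri, Sat, Sun, Mon, Tue → Wed (runs through the weekdays Mon→Sun).
Combining the parts gives (729 | Wed).

(729 | Wed)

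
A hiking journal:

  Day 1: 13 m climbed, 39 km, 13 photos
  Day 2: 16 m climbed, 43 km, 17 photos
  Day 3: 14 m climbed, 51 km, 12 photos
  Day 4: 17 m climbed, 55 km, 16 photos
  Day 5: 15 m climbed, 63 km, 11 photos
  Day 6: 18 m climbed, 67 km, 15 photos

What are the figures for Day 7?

M climbed goes 13, 16, 14, 17, 15, 18 → 16 (alternating steps +3, −2, +3, −2, …).
Km: alternating steps +4, +8, +4, +8, …; 39, 43, 51, 55, 63, 67 → 75.
Photos: alternating steps +4, −5, +4, −5, …; 13, 17, 12, 16, 11, 15 → 10.
Putting it together: 16 m climbed, 75 km, 10 photos.

16 m climbed, 75 km, 10 photos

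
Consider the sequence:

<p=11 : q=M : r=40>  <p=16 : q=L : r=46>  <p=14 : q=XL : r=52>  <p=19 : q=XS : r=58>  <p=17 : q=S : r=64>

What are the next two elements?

P: alternating steps +5, −2, +5, −2, …, so 11, 16, 14, 19, 17 → 22 → 20.
For the q, runs through clothing sizes XS→XL: M, L, XL, XS, S → M → L.
For the r, +6 each step: 40, 46, 52, 58, 64 → 70 → 76.
So the next two elements are <p=22 : q=M : r=70> and <p=20 : q=L : r=76>.

<p=22 : q=M : r=70>, <p=20 : q=L : r=76>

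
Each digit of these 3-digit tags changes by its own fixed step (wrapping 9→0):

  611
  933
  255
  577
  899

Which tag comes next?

111

First digit: +3 each step, mod 10, so 6, 9, 2, 5, 8 → 1.
Second digit goes 1, 3, 5, 7, 9 → 1 (+2 each step, mod 10).
Third digit: 1, 3, 5, 7, 9 → 1 (+2 each step, mod 10).
Putting it together: 111.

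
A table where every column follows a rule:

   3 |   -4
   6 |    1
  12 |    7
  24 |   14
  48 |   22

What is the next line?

First component: ×2 each step; 3, 6, 12, 24, 48 → 96.
Second component — differences are 5, 6, 7, … (increasing by 1 each time): -4, 1, 7, 14, 22 → 31.
So the next line is 96  31.

96  31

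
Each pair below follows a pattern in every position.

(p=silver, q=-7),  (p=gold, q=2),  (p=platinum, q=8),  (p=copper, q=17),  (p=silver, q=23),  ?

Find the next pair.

P: repeats silver → gold → platinum → copper, so silver, gold, platinum, copper, silver → gold.
Q: alternating steps +9, +6, +9, +6, …, so -7, 2, 8, 17, 23 → 32.
So the next pair is (p=gold, q=32).

(p=gold, q=32)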